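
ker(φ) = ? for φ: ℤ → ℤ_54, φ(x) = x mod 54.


Kernel = preimage of identity
ker(φ) = {x ∈ ℤ : x ≡ 0 (mod 54)} = 54ℤ = {0, ±54, ±108, ...}

ker(φ) = 54ℤ


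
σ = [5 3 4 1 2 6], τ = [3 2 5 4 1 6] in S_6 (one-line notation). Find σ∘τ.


σ∘τ: apply τ first, then σ
1 →τ 3 →σ 4
2 →τ 2 →σ 3
3 →τ 5 →σ 2
4 →τ 4 →σ 1
5 →τ 1 →σ 5
6 →τ 6 →σ 6

σ∘τ = [4 3 2 1 5 6]


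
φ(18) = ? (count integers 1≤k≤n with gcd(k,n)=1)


φ(n) = count of k ∈ {1,...,n} with gcd(k,n)=1
Coprimes to 18: {1, 5, 7, 11, 13, 17}
Count: 6

φ(18) = 6


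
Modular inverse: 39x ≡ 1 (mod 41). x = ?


Use the extended Euclidean algorithm to write 1 = 39·s + 41·t; then s mod 41 is the inverse.
Euclidean algorithm:
  39 = 0·41 + 39
  41 = 1·39 + 2
  39 = 19·2 + 1
  2 = 2·1 + 0
gcd(39,41) = 1
Back-substitution gives: 39·(20) + 41·(-19) = 1
So 39⁻¹ ≡ 20 ≡ 20 (mod 41)
Check: 39 × 20 = 780 ≡ 1 (mod 41) ✓

39⁻¹ ≡ 20 (mod 41)


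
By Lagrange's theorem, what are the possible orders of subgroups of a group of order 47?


Lagrange's theorem: |H| divides |G|
|G| = 47
Divisors of 47: 1, 47

Possible subgroup orders: {1, 47}


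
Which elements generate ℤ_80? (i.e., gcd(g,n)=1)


g generates ℤ_n iff gcd(g,n) = 1
Prime factors of 80: 2, 5
Generators are g ∈ {1,...,79} not divisible by any of these primes.
Generators: {1, 3, 7, 9, 11, 13, 17, 19, 21, 23, 27, 29, 31, 33, 37, 39, 41, 43, 47, 49, 51, 53, 57, 59, 61, 63, 67, 69, 71, 73, 77, 79}
Number of generators = φ(80) = 32

Generators of ℤ_80 = {1, 3, 7, 9, 11, 13, 17, 19, 21, 23, 27, 29, 31, 33, 37, 39, 41, 43, 47, 49, 51, 53, 57, 59, 61, 63, 67, 69, 71, 73, 77, 79}


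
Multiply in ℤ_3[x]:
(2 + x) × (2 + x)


Expand and collect like terms; reduce coefficients mod 3:
x^0: 2·2 = 4 ≡ 1 (mod 3)
x^1: 2·1 + 1·2 = 4 ≡ 1 (mod 3)
x^2: 1·1 = 1 ≡ 1 (mod 3)
Result: 1 + x + x^2

f · g = 1 + x + x^2


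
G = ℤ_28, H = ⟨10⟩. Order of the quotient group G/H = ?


|⟨10⟩| = n / gcd(10, 28) = 28 / 2 = 14
H is normal (ℤ_28 is abelian).
|G/H| = |G| / |H| = 28 / 14 = 2

|G/H| = 2


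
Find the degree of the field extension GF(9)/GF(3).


GF(9) = GF(3^2), so the extension degree is 2

[GF(9)/GF(3)] = 2


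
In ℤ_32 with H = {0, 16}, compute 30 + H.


30 + H = {30 + h (mod 32) : h ∈ H}
30+0=30, 30+16=14
30 + H = {14, 30} = 14 + H

30 + H = {14, 30}


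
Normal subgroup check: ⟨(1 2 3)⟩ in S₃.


H = ⟨(1 2 3)⟩ in S₃
⟨(1 2 3)⟩ has order 3 and index 2 in S₃; index-2 subgroups are normal

Yes, normal subgroup


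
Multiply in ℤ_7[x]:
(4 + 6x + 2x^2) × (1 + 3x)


Expand and collect like terms; reduce coefficients mod 7:
x^0: 4·1 = 4 ≡ 4 (mod 7)
x^1: 4·3 + 6·1 = 18 ≡ 4 (mod 7)
x^2: 6·3 + 2·1 = 20 ≡ 6 (mod 7)
x^3: 2·3 = 6 ≡ 6 (mod 7)
Result: 4 + 4x + 6x^2 + 6x^3

f · g = 4 + 4x + 6x^2 + 6x^3


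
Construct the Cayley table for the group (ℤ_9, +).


Elements: {0, 1, 2, 3, 4, 5, 6, 7, 8}
Operation: addition mod 9
Entry (a, b) = (a + b) mod 9

Cayley table:
  | 0 | 1 | 2 | 3 | 4 | 5 | 6 | 7 | 8
0 | 0 | 1 | 2 | 3 | 4 | 5 | 6 | 7 | 8
1 | 1 | 2 | 3 | 4 | 5 | 6 | 7 | 8 | 0
2 | 2 | 3 | 4 | 5 | 6 | 7 | 8 | 0 | 1
3 | 3 | 4 | 5 | 6 | 7 | 8 | 0 | 1 | 2
4 | 4 | 5 | 6 | 7 | 8 | 0 | 1 | 2 | 3
5 | 5 | 6 | 7 | 8 | 0 | 1 | 2 | 3 | 4
6 | 6 | 7 | 8 | 0 | 1 | 2 | 3 | 4 | 5
7 | 7 | 8 | 0 | 1 | 2 | 3 | 4 | 5 | 6
8 | 8 | 0 | 1 | 2 | 3 | 4 | 5 | 6 | 7


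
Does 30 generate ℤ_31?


g generates ℤ_n iff gcd(g, n) = 1
gcd(30, 31) = 1
Since gcd = 1, 30 is a generator.

Yes, 30 generates ℤ_31


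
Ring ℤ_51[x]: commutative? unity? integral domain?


ℤ_51 has zero divisors (3·17 ≡ 0), and these lift to constant zero divisors in ℤ_51[x]; so not an integral domain
Commutative: Yes
Integral domain: No
Has unity: Yes

ℤ_51[x]: Commutative=Yes, Unity=Yes


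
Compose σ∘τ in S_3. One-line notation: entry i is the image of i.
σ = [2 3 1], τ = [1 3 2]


σ∘τ: apply τ first, then σ
1 →τ 1 →σ 2
2 →τ 3 →σ 1
3 →τ 2 →σ 3

σ∘τ = [2 1 3]


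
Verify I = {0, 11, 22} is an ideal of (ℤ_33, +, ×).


Check ideal conditions for I = {0, 11, 22} in ℤ_33:
(1) I is an additive subgroup? Yes
(2) For r ∈ ℤ_33 and a ∈ I: r·a ∈ I? Yes

Yes, I is an ideal of ℤ_33


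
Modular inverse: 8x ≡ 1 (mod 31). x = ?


Use the extended Euclidean algorithm to write 1 = 8·s + 31·t; then s mod 31 is the inverse.
Euclidean algorithm:
  8 = 0·31 + 8
  31 = 3·8 + 7
  8 = 1·7 + 1
  7 = 7·1 + 0
gcd(8,31) = 1
Back-substitution gives: 8·(4) + 31·(-1) = 1
So 8⁻¹ ≡ 4 ≡ 4 (mod 31)
Check: 8 × 4 = 32 ≡ 1 (mod 31) ✓

8⁻¹ ≡ 4 (mod 31)


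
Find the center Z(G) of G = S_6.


Z(G) = {g ∈ G | gx = xg for all x ∈ G}
S_n is non-abelian for n ≥ 3; Z(S_6) is trivial

Z(S_6) = {e}


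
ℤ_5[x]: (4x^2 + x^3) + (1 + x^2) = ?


Add coefficients mod 5:
x^0: 0 + 1 = 1 (mod 5)
x^1: 0 + 0 = 0 (mod 5)
x^2: 4 + 1 = 0 (mod 5)
x^3: 1 + 0 = 1 (mod 5)
Result: 1 + x^3

f + g = 1 + x^3


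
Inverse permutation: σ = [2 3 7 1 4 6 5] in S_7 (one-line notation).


To find σ⁻¹, swap domain and range:
σ(1) = 2 → σ⁻¹(2) = 1
σ(2) = 3 → σ⁻¹(3) = 2
σ(3) = 7 → σ⁻¹(7) = 3
σ(4) = 1 → σ⁻¹(1) = 4
σ(5) = 4 → σ⁻¹(4) = 5
σ(6) = 6 → σ⁻¹(6) = 6
σ(7) = 5 → σ⁻¹(5) = 7

σ⁻¹ = [4 1 2 5 7 6 3]


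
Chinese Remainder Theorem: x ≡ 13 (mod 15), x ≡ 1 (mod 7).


m₁ = 15, m₂ = 7, gcd = 1, so CRT applies. M = m₁·m₂ = 105
Let M₁ = M/m₁ = 7, M₂ = M/m₂ = 15
Find y₁ ≡ M₁⁻¹ (mod m₁): 7⁻¹ ≡ 13 (mod 15)
Find y₂ ≡ M₂⁻¹ (mod m₂): 15⁻¹ ≡ 1 (mod 7)
x = a₁·M₁·y₁ + a₂·M₂·y₂ = 13·7·13 + 1·15·1 = 1198
Reduce mod 105: x ≡ 43
Check: 43 mod 15 = 13 ✓, 43 mod 7 = 1 ✓

x ≡ 43 (mod 105)


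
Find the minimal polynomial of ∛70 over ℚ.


∛70 satisfies x³ - 70 = 0, irreducible over ℚ (no rational root; 70 is not a perfect cube)

Minimal polynomial: x³ - 70


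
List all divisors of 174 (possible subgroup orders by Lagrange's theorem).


Lagrange's theorem: |H| divides |G|
|G| = 174
Divisors of 174: 1, 2, 3, 6, 29, 58, 87, 174

Possible subgroup orders: {1, 2, 3, 6, 29, 58, 87, 174}


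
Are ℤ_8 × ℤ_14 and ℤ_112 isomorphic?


Comparing ℤ_8 × ℤ_14 and ℤ_112:
gcd(8,14) = 2 ≠ 1. Max element order in ℤ_8×ℤ_14 is lcm(8,14) = 56 < 112, so it has no element of order 112

No, ℤ_8 × ℤ_14 ≇ ℤ_112


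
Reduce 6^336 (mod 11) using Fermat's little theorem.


Fermat's little theorem: if p is prime and gcd(a,p)=1, then a^(p-1) ≡ 1 (mod p)
p = 11 is prime, gcd(6,11) = 1
Reduce exponent: 336 mod 10 = 6
So 6^336 ≡ 6^6 (mod 11)
6^6 mod 11 = 5

6^336 ≡ 5 (mod 11)


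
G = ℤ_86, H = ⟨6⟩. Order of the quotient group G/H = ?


|⟨6⟩| = n / gcd(6, 86) = 86 / 2 = 43
H is normal (ℤ_86 is abelian).
|G/H| = |G| / |H| = 86 / 43 = 2

|G/H| = 2


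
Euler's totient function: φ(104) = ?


Factor n: 104 = 2^3 × 13
φ(n) = n · ∏(1 - 1/p) over distinct primes p | n
φ(104) = 104 · (1 - 1/2) · (1 - 1/13) = 48

φ(104) = 48


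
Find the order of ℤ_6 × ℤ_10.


|A × B| = |A| · |B|
|ℤ_6 × ℤ_10| = 6 × 10 = 60

|ℤ_6 × ℤ_10| = 60


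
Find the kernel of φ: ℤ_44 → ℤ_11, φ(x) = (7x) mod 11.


Kernel = preimage of identity
ker(φ) = {x ∈ ℤ_44 : 7x ≡ 0 (mod 11)}. Since 11 | 44, φ is well-defined. The kernel is the cyclic subgroup ⟨11⟩ of ℤ_44 (order 4), i.e. {0, 11, 22, 33}

ker(φ) = {0, 11, 22, 33}


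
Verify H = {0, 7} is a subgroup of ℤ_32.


Subgroup test for H = {0, 7} in (ℤ_32, +):
(1) 0 ∈ H? Yes
(2) Closure: for all a,b ∈ H, (a+b) mod 32 ∈ H? No  [counterexample: 7 + 7 = 14 ∉ H]
(3) Inverses: for all a ∈ H, -a mod 32 ∈ H? No

No, H is not a subgroup of ℤ_32


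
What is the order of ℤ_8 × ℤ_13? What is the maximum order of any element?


|ℤ_8 × ℤ_13| = 8 × 13 = 104
Max element order = lcm(8,13) = 104
Cyclic? Yes (gcd=1)

|ℤ_8×ℤ_13| = 104, max element order = 104


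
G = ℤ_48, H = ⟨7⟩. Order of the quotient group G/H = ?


|⟨7⟩| = n / gcd(7, 48) = 48 / 1 = 48
H is normal (ℤ_48 is abelian).
|G/H| = |G| / |H| = 48 / 48 = 1

|G/H| = 1


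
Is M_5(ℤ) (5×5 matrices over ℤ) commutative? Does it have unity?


Matrix multiplication is non-commutative for n ≥ 2; the identity matrix I is the unity; singular matrices give zero divisors, so not an integral domain
Commutative: No
Integral domain: No
Has unity: Yes

M_5(ℤ) (5×5 matrices over ℤ): Commutative=No, Unity=Yes


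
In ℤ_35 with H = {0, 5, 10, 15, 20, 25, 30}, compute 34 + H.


34 + H = {34 + h (mod 35) : h ∈ H}
34+0=34, 34+5=4, 34+10=9, 34+15=14, 34+20=19, 34+25=24, 34+30=29
34 + H = {4, 9, 14, 19, 24, 29, 34} = 4 + H

34 + H = {4, 9, 14, 19, 24, 29, 34}


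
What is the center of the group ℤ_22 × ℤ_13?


Z(G) = {g ∈ G | gx = xg for all x ∈ G}
Direct product of abelian groups is abelian, so Z(G) = G

Z(ℤ_22 × ℤ_13) = ℤ_22 × ℤ_13


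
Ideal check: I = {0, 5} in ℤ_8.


Check ideal conditions for I = {0, 5} in ℤ_8:
(1) I is an additive subgroup? No
(2) For r ∈ ℤ_8 and a ∈ I: r·a ∈ I? No  [counterexample: r=2, a=5, r·a mod 8 = 2 ∉ I]

No, I is not an ideal of ℤ_8


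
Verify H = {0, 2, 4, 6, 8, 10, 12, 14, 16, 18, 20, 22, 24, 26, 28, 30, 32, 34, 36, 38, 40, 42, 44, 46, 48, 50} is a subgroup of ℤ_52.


Subgroup test for H = {0, 2, 4, 6, 8, 10, 12, 14, 16, 18, 20, 22, 24, 26, 28, 30, 32, 34, 36, 38, 40, 42, 44, 46, 48, 50} in (ℤ_52, +):
(1) 0 ∈ H? Yes
(2) Closure: for all a,b ∈ H, (a+b) mod 52 ∈ H? Yes
(3) Inverses: for all a ∈ H, -a mod 52 ∈ H? Yes

Yes, H is a subgroup of ℤ_52


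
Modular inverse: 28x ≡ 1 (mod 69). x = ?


Use the extended Euclidean algorithm to write 1 = 28·s + 69·t; then s mod 69 is the inverse.
Euclidean algorithm:
  28 = 0·69 + 28
  69 = 2·28 + 13
  28 = 2·13 + 2
  13 = 6·2 + 1
  2 = 2·1 + 0
gcd(28,69) = 1
Back-substitution gives: 28·(-32) + 69·(13) = 1
So 28⁻¹ ≡ -32 ≡ 37 (mod 69)
Check: 28 × 37 = 1036 ≡ 1 (mod 69) ✓

28⁻¹ ≡ 37 (mod 69)


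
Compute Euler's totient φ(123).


Factor n: 123 = 3 × 41
φ(n) = n · ∏(1 - 1/p) over distinct primes p | n
φ(123) = 123 · (1 - 1/3) · (1 - 1/41) = 80

φ(123) = 80


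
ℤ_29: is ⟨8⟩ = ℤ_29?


g generates ℤ_n iff gcd(g, n) = 1
gcd(8, 29) = 1
Since gcd = 1, 8 is a generator.

Yes, 8 generates ℤ_29


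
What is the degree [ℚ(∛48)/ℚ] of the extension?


∛48 has minimal polynomial x³ - 48 (irreducible over ℚ since 48 is not a perfect cube)

[ℚ(∛48)/ℚ] = 3


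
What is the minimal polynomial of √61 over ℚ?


√61 satisfies x² - 61 = 0, irreducible over ℚ since 61 is squarefree

Minimal polynomial: x² - 61


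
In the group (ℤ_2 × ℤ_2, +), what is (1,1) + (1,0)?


Operation: componentwise addition mod (2, 2)
(1,1) + (1,0) = ((a₁+b₁) mod 2, (a₂+b₂) mod 2) with a = (1,1), b = (1,0)

(1,1) + (1,0) = (0,1)


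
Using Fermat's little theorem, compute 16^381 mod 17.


Fermat's little theorem: if p is prime and gcd(a,p)=1, then a^(p-1) ≡ 1 (mod p)
p = 17 is prime, gcd(16,17) = 1
Reduce exponent: 381 mod 16 = 13
So 16^381 ≡ 16^13 (mod 17)
16^13 mod 17 = 16

16^381 ≡ 16 (mod 17)


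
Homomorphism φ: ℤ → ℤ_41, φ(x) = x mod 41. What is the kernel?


Kernel = preimage of identity
ker(φ) = {x ∈ ℤ : x ≡ 0 (mod 41)} = 41ℤ = {0, ±41, ±82, ...}

ker(φ) = 41ℤ


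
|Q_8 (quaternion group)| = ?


Q_8 = {±1, ±i, ±j, ±k}
|Q_8| = 8

|Q_8 (quaternion group)| = 8


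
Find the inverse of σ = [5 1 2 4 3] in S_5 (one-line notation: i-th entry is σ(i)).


To find σ⁻¹, swap domain and range:
σ(1) = 5 → σ⁻¹(5) = 1
σ(2) = 1 → σ⁻¹(1) = 2
σ(3) = 2 → σ⁻¹(2) = 3
σ(4) = 4 → σ⁻¹(4) = 4
σ(5) = 3 → σ⁻¹(3) = 5

σ⁻¹ = [2 3 5 4 1]


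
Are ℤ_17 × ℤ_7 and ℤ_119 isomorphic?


Comparing ℤ_17 × ℤ_7 and ℤ_119:
gcd(17,7) = 1, so ℤ_17 × ℤ_7 ≅ ℤ_119 (CRT)

Yes, ℤ_17 × ℤ_7 ≅ ℤ_119


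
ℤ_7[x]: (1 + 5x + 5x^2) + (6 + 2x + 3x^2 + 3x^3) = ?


Add coefficients mod 7:
x^0: 1 + 6 = 0 (mod 7)
x^1: 5 + 2 = 0 (mod 7)
x^2: 5 + 3 = 1 (mod 7)
x^3: 0 + 3 = 3 (mod 7)
Result: x^2 + 3x^3

f + g = x^2 + 3x^3


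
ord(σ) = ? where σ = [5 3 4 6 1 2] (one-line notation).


Cycle decomposition: (1 5) (2 3 4 6)
Cycle lengths: 2, 4
Order = lcm(2, 4) = 4

ord(σ) = 4


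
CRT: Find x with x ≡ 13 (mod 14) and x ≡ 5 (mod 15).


m₁ = 14, m₂ = 15, gcd = 1, so CRT applies. M = m₁·m₂ = 210
Let M₁ = M/m₁ = 15, M₂ = M/m₂ = 14
Find y₁ ≡ M₁⁻¹ (mod m₁): 15⁻¹ ≡ 1 (mod 14)
Find y₂ ≡ M₂⁻¹ (mod m₂): 14⁻¹ ≡ 14 (mod 15)
x = a₁·M₁·y₁ + a₂·M₂·y₂ = 13·15·1 + 5·14·14 = 1175
Reduce mod 210: x ≡ 125
Check: 125 mod 14 = 13 ✓, 125 mod 15 = 5 ✓

x ≡ 125 (mod 210)


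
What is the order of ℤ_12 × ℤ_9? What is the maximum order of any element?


|ℤ_12 × ℤ_9| = 12 × 9 = 108
Max element order = lcm(12,9) = 36
Cyclic? No (gcd=3)

|ℤ_12×ℤ_9| = 108, max element order = 36


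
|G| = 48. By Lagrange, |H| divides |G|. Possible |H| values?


Lagrange's theorem: |H| divides |G|
|G| = 48
Divisors of 48: 1, 2, 3, 4, 6, 8, 12, 16, 24, 48

Possible subgroup orders: {1, 2, 3, 4, 6, 8, 12, 16, 24, 48}


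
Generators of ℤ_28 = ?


g generates ℤ_n iff gcd(g,n) = 1
Prime factors of 28: 2, 7
Generators are g ∈ {1,...,27} not divisible by any of these primes.
Generators: {1, 3, 5, 9, 11, 13, 15, 17, 19, 23, 25, 27}
Number of generators = φ(28) = 12

Generators of ℤ_28 = {1, 3, 5, 9, 11, 13, 15, 17, 19, 23, 25, 27}


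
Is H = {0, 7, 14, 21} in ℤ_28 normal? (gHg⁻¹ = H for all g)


H = {0, 7, 14, 21} in ℤ_28
ℤ_28 is abelian; every subgroup of an abelian group is normal

Yes, normal subgroup


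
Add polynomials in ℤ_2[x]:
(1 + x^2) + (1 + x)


Add coefficients mod 2:
x^0: 1 + 1 = 0 (mod 2)
x^1: 0 + 1 = 1 (mod 2)
x^2: 1 + 0 = 1 (mod 2)
Result: x + x^2

f + g = x + x^2


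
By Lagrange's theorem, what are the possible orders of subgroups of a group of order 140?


Lagrange's theorem: |H| divides |G|
|G| = 140
Divisors of 140: 1, 2, 4, 5, 7, 10, 14, 20, 28, 35, 70, 140

Possible subgroup orders: {1, 2, 4, 5, 7, 10, 14, 20, 28, 35, 70, 140}


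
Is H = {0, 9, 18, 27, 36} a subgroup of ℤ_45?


Subgroup test for H = {0, 9, 18, 27, 36} in (ℤ_45, +):
(1) 0 ∈ H? Yes
(2) Closure: for all a,b ∈ H, (a+b) mod 45 ∈ H? Yes
(3) Inverses: for all a ∈ H, -a mod 45 ∈ H? Yes

Yes, H is a subgroup of ℤ_45


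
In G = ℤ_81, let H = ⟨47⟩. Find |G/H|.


|⟨47⟩| = n / gcd(47, 81) = 81 / 1 = 81
H is normal (ℤ_81 is abelian).
|G/H| = |G| / |H| = 81 / 81 = 1

|G/H| = 1


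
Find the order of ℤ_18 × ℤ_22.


|A × B| = |A| · |B|
|ℤ_18 × ℤ_22| = 18 × 22 = 396

|ℤ_18 × ℤ_22| = 396


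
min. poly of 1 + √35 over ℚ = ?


Let α = 1 + √35. Then α - 1 = √35, so (α - 1)² = 35, giving α² - 2α - 34 = 0. Degree 2 and α ∉ ℚ, so this is the minimal polynomial.

Minimal polynomial: x² - 2x - 34


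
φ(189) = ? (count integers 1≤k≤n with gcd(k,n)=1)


Factor n: 189 = 3^3 × 7
φ(n) = n · ∏(1 - 1/p) over distinct primes p | n
φ(189) = 189 · (1 - 1/3) · (1 - 1/7) = 108

φ(189) = 108


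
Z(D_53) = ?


Z(G) = {g ∈ G | gx = xg for all x ∈ G}
For odd n, Z(D_n) = {e}: no nontrivial rotation commutes with all reflections

Z(D_53) = {e}


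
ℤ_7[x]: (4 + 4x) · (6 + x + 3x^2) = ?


Expand and collect like terms; reduce coefficients mod 7:
x^0: 4·6 = 24 ≡ 3 (mod 7)
x^1: 4·1 + 4·6 = 28 ≡ 0 (mod 7)
x^2: 4·3 + 4·1 = 16 ≡ 2 (mod 7)
x^3: 4·3 = 12 ≡ 5 (mod 7)
Result: 3 + 2x^2 + 5x^3

f · g = 3 + 2x^2 + 5x^3


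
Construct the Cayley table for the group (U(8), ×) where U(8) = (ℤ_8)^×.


Elements: {1, 3, 5, 7}
Operation: multiplication mod 8
Entry (a, b) = (a × b) mod 8

Cayley table:
  | 1 | 3 | 5 | 7
1 | 1 | 3 | 5 | 7
3 | 3 | 1 | 7 | 5
5 | 5 | 7 | 1 | 3
7 | 7 | 5 | 3 | 1


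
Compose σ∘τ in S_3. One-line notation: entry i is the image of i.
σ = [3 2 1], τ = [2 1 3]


σ∘τ: apply τ first, then σ
1 →τ 2 →σ 2
2 →τ 1 →σ 3
3 →τ 3 →σ 1

σ∘τ = [2 3 1]


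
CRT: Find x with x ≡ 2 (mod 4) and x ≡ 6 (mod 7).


m₁ = 4, m₂ = 7, gcd = 1, so CRT applies. M = m₁·m₂ = 28
Let M₁ = M/m₁ = 7, M₂ = M/m₂ = 4
Find y₁ ≡ M₁⁻¹ (mod m₁): 7⁻¹ ≡ 3 (mod 4)
Find y₂ ≡ M₂⁻¹ (mod m₂): 4⁻¹ ≡ 2 (mod 7)
x = a₁·M₁·y₁ + a₂·M₂·y₂ = 2·7·3 + 6·4·2 = 90
Reduce mod 28: x ≡ 6
Check: 6 mod 4 = 2 ✓, 6 mod 7 = 6 ✓

x ≡ 6 (mod 28)


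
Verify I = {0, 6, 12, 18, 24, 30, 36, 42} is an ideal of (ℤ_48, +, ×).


Check ideal conditions for I = {0, 6, 12, 18, 24, 30, 36, 42} in ℤ_48:
(1) I is an additive subgroup? Yes
(2) For r ∈ ℤ_48 and a ∈ I: r·a ∈ I? Yes

Yes, I is an ideal of ℤ_48


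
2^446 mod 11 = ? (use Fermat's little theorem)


Fermat's little theorem: if p is prime and gcd(a,p)=1, then a^(p-1) ≡ 1 (mod p)
p = 11 is prime, gcd(2,11) = 1
Reduce exponent: 446 mod 10 = 6
So 2^446 ≡ 2^6 (mod 11)
2^6 mod 11 = 9

2^446 ≡ 9 (mod 11)


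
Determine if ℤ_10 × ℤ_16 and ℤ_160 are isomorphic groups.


Comparing ℤ_10 × ℤ_16 and ℤ_160:
gcd(10,16) = 2 ≠ 1. Max element order in ℤ_10×ℤ_16 is lcm(10,16) = 80 < 160, so it has no element of order 160

No, ℤ_10 × ℤ_16 ≇ ℤ_160


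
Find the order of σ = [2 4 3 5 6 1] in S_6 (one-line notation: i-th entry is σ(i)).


Cycle decomposition: (1 2 4 5 6)
Cycle lengths: 5
Order = lcm(5) = 5

ord(σ) = 5


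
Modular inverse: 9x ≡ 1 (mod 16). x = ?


Use the extended Euclidean algorithm to write 1 = 9·s + 16·t; then s mod 16 is the inverse.
Euclidean algorithm:
  9 = 0·16 + 9
  16 = 1·9 + 7
  9 = 1·7 + 2
  7 = 3·2 + 1
  2 = 2·1 + 0
gcd(9,16) = 1
Back-substitution gives: 9·(-7) + 16·(4) = 1
So 9⁻¹ ≡ -7 ≡ 9 (mod 16)
Check: 9 × 9 = 81 ≡ 1 (mod 16) ✓

9⁻¹ ≡ 9 (mod 16)


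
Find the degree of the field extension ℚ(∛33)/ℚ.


∛33 has minimal polynomial x³ - 33 (irreducible over ℚ since 33 is not a perfect cube)

[ℚ(∛33)/ℚ] = 3


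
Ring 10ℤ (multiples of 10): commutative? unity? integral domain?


10ℤ is a commutative ring under +,× but has no multiplicative identity (1 ∉ 10ℤ); it has no zero divisors, but without unity it is not an integral domain
Commutative: Yes
Integral domain: No
Has unity: No

10ℤ (multiples of 10): Commutative=Yes, Unity=No


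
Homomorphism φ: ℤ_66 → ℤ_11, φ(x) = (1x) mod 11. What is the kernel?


Kernel = preimage of identity
ker(φ) = {x ∈ ℤ_66 : 1x ≡ 0 (mod 11)}. Since 11 | 66, φ is well-defined. The kernel is the cyclic subgroup ⟨11⟩ of ℤ_66 (order 6), i.e. {0, 11, 22, 33, 44, 55}

ker(φ) = {0, 11, 22, 33, 44, 55}


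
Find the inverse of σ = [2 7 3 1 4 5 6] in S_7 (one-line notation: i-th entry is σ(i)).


To find σ⁻¹, swap domain and range:
σ(1) = 2 → σ⁻¹(2) = 1
σ(2) = 7 → σ⁻¹(7) = 2
σ(3) = 3 → σ⁻¹(3) = 3
σ(4) = 1 → σ⁻¹(1) = 4
σ(5) = 4 → σ⁻¹(4) = 5
σ(6) = 5 → σ⁻¹(5) = 6
σ(7) = 6 → σ⁻¹(6) = 7

σ⁻¹ = [4 1 3 5 6 7 2]


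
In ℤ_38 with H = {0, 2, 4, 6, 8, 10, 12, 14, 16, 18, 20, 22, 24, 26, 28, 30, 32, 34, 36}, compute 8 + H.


8 + H = {8 + h (mod 38) : h ∈ H}
8+0=8, 8+2=10, 8+4=12, 8+6=14, 8+8=16, 8+10=18, 8+12=20, 8+14=22, 8+16=24, 8+18=26, 8+20=28, 8+22=30, 8+24=32, 8+26=34, 8+28=36, 8+30=0, 8+32=2, 8+34=4, 8+36=6
8 + H = {0, 2, 4, 6, 8, 10, 12, 14, 16, 18, 20, 22, 24, 26, 28, 30, 32, 34, 36} = 0 + H

8 + H = {0, 2, 4, 6, 8, 10, 12, 14, 16, 18, 20, 22, 24, 26, 28, 30, 32, 34, 36}


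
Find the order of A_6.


|A_n| = n!/2 (even permutations)
|A_6| = 6!/2 = 720/2 = 360

|A_6| = 360


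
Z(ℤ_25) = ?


Z(G) = {g ∈ G | gx = xg for all x ∈ G}
ℤ_25 is abelian, so Z(G) = G

Z(ℤ_25) = ℤ_25


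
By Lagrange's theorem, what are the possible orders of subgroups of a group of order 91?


Lagrange's theorem: |H| divides |G|
|G| = 91
Divisors of 91: 1, 7, 13, 91

Possible subgroup orders: {1, 7, 13, 91}


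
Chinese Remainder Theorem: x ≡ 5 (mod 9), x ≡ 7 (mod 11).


m₁ = 9, m₂ = 11, gcd = 1, so CRT applies. M = m₁·m₂ = 99
Let M₁ = M/m₁ = 11, M₂ = M/m₂ = 9
Find y₁ ≡ M₁⁻¹ (mod m₁): 11⁻¹ ≡ 5 (mod 9)
Find y₂ ≡ M₂⁻¹ (mod m₂): 9⁻¹ ≡ 5 (mod 11)
x = a₁·M₁·y₁ + a₂·M₂·y₂ = 5·11·5 + 7·9·5 = 590
Reduce mod 99: x ≡ 95
Check: 95 mod 9 = 5 ✓, 95 mod 11 = 7 ✓

x ≡ 95 (mod 99)


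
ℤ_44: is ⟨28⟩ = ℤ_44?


g generates ℤ_n iff gcd(g, n) = 1
gcd(28, 44) = 4
Since gcd = 4 ≠ 1, ⟨28⟩ has order 11 < 44, so 28 is not a generator.

No, 28 does not generate ℤ_44


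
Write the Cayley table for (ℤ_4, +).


Elements: {0, 1, 2, 3}
Operation: addition mod 4
Entry (a, b) = (a + b) mod 4

Cayley table:
  | 0 | 1 | 2 | 3
0 | 0 | 1 | 2 | 3
1 | 1 | 2 | 3 | 0
2 | 2 | 3 | 0 | 1
3 | 3 | 0 | 1 | 2


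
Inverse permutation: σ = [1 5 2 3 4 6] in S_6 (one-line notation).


To find σ⁻¹, swap domain and range:
σ(1) = 1 → σ⁻¹(1) = 1
σ(2) = 5 → σ⁻¹(5) = 2
σ(3) = 2 → σ⁻¹(2) = 3
σ(4) = 3 → σ⁻¹(3) = 4
σ(5) = 4 → σ⁻¹(4) = 5
σ(6) = 6 → σ⁻¹(6) = 6

σ⁻¹ = [1 3 4 5 2 6]


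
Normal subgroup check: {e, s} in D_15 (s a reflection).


H = {e, s} in D_15 (s a reflection)
r·s·r⁻¹ = sr⁻² ≠ s for n ≥ 3, so {e, s} is not closed under conjugation

No, not a normal subgroup


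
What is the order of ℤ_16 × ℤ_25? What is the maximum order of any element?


|ℤ_16 × ℤ_25| = 16 × 25 = 400
Max element order = lcm(16,25) = 400
Cyclic? Yes (gcd=1)

|ℤ_16×ℤ_25| = 400, max element order = 400


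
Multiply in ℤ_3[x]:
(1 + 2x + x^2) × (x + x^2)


Expand and collect like terms; reduce coefficients mod 3:
x^0: 1·0 = 0 ≡ 0 (mod 3)
x^1: 1·1 + 2·0 = 1 ≡ 1 (mod 3)
x^2: 1·1 + 2·1 + 1·0 = 3 ≡ 0 (mod 3)
x^3: 2·1 + 1·1 = 3 ≡ 0 (mod 3)
x^4: 1·1 = 1 ≡ 1 (mod 3)
Result: x + x^4

f · g = x + x^4


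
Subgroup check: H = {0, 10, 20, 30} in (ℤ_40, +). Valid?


Subgroup test for H = {0, 10, 20, 30} in (ℤ_40, +):
(1) 0 ∈ H? Yes
(2) Closure: for all a,b ∈ H, (a+b) mod 40 ∈ H? Yes
(3) Inverses: for all a ∈ H, -a mod 40 ∈ H? Yes

Yes, H is a subgroup of ℤ_40


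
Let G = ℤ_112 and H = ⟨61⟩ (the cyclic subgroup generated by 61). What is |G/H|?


|⟨61⟩| = n / gcd(61, 112) = 112 / 1 = 112
H is normal (ℤ_112 is abelian).
|G/H| = |G| / |H| = 112 / 112 = 1

|G/H| = 1


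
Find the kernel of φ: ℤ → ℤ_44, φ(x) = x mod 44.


Kernel = preimage of identity
ker(φ) = {x ∈ ℤ : x ≡ 0 (mod 44)} = 44ℤ = {0, ±44, ±88, ...}

ker(φ) = 44ℤ


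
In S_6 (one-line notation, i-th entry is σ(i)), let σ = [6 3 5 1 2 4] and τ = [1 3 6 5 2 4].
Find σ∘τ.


σ∘τ: apply τ first, then σ
1 →τ 1 →σ 6
2 →τ 3 →σ 5
3 →τ 6 →σ 4
4 →τ 5 →σ 2
5 →τ 2 →σ 3
6 →τ 4 →σ 1

σ∘τ = [6 5 4 2 3 1]


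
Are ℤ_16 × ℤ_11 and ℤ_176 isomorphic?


Comparing ℤ_16 × ℤ_11 and ℤ_176:
gcd(16,11) = 1, so ℤ_16 × ℤ_11 ≅ ℤ_176 (CRT)

Yes, ℤ_16 × ℤ_11 ≅ ℤ_176


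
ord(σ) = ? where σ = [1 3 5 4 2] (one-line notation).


Cycle decomposition: (2 3 5)
Cycle lengths: 3
Order = lcm(3) = 3

ord(σ) = 3


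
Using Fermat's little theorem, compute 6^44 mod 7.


Fermat's little theorem: if p is prime and gcd(a,p)=1, then a^(p-1) ≡ 1 (mod p)
p = 7 is prime, gcd(6,7) = 1
Reduce exponent: 44 mod 6 = 2
So 6^44 ≡ 6^2 (mod 7)
6^2 mod 7 = 1

6^44 ≡ 1 (mod 7)


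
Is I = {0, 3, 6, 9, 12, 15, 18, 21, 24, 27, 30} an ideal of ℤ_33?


Check ideal conditions for I = {0, 3, 6, 9, 12, 15, 18, 21, 24, 27, 30} in ℤ_33:
(1) I is an additive subgroup? Yes
(2) For r ∈ ℤ_33 and a ∈ I: r·a ∈ I? Yes

Yes, I is an ideal of ℤ_33


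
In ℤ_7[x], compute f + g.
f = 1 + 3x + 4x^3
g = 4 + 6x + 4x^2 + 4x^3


Add coefficients mod 7:
x^0: 1 + 4 = 5 (mod 7)
x^1: 3 + 6 = 2 (mod 7)
x^2: 0 + 4 = 4 (mod 7)
x^3: 4 + 4 = 1 (mod 7)
Result: 5 + 2x + 4x^2 + x^3

f + g = 5 + 2x + 4x^2 + x^3


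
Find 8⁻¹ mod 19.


Use the extended Euclidean algorithm to write 1 = 8·s + 19·t; then s mod 19 is the inverse.
Euclidean algorithm:
  8 = 0·19 + 8
  19 = 2·8 + 3
  8 = 2·3 + 2
  3 = 1·2 + 1
  2 = 2·1 + 0
gcd(8,19) = 1
Back-substitution gives: 8·(-7) + 19·(3) = 1
So 8⁻¹ ≡ -7 ≡ 12 (mod 19)
Check: 8 × 12 = 96 ≡ 1 (mod 19) ✓

8⁻¹ ≡ 12 (mod 19)


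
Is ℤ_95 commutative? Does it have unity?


ℤ_95 is a commutative ring with unity 1; 95 = 5×19 is composite, so 5·19 ≡ 0 gives zero divisors (not an integral domain)
Commutative: Yes
Integral domain: No
Has unity: Yes

ℤ_95: Commutative=Yes, Unity=Yes


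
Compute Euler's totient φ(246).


Factor n: 246 = 2 × 3 × 41
φ(n) = n · ∏(1 - 1/p) over distinct primes p | n
φ(246) = 246 · (1 - 1/2) · (1 - 1/3) · (1 - 1/41) = 80

φ(246) = 80


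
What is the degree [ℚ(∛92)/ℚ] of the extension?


∛92 has minimal polynomial x³ - 92 (irreducible over ℚ since 92 is not a perfect cube)

[ℚ(∛92)/ℚ] = 3


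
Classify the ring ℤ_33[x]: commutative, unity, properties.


ℤ_33 has zero divisors (3·11 ≡ 0), and these lift to constant zero divisors in ℤ_33[x]; so not an integral domain
Commutative: Yes
Integral domain: No
Has unity: Yes

ℤ_33[x]: Commutative=Yes, Unity=Yes


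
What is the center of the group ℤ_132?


Z(G) = {g ∈ G | gx = xg for all x ∈ G}
ℤ_132 is abelian, so Z(G) = G

Z(ℤ_132) = ℤ_132


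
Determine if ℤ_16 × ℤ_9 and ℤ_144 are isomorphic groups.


Comparing ℤ_16 × ℤ_9 and ℤ_144:
gcd(16,9) = 1, so ℤ_16 × ℤ_9 ≅ ℤ_144 (CRT)

Yes, ℤ_16 × ℤ_9 ≅ ℤ_144


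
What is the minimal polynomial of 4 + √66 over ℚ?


Let α = 4 + √66. Then α - 4 = √66, so (α - 4)² = 66, giving α² - 8α - 50 = 0. Degree 2 and α ∉ ℚ, so this is the minimal polynomial.

Minimal polynomial: x² - 8x - 50


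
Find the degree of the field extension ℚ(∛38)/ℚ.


∛38 has minimal polynomial x³ - 38 (irreducible over ℚ since 38 is not a perfect cube)

[ℚ(∛38)/ℚ] = 3


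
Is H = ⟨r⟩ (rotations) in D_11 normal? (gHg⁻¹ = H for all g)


H = ⟨r⟩ (rotations) in D_11
The rotation subgroup ⟨r⟩ has index 2 in D_11, so it is normal

Yes, normal subgroup


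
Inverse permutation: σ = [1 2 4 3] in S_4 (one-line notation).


To find σ⁻¹, swap domain and range:
σ(1) = 1 → σ⁻¹(1) = 1
σ(2) = 2 → σ⁻¹(2) = 2
σ(3) = 4 → σ⁻¹(4) = 3
σ(4) = 3 → σ⁻¹(3) = 4

σ⁻¹ = [1 2 4 3]


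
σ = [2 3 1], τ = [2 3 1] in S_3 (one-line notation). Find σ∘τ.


σ∘τ: apply τ first, then σ
1 →τ 2 →σ 3
2 →τ 3 →σ 1
3 →τ 1 →σ 2

σ∘τ = [3 1 2]


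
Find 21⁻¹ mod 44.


Use the extended Euclidean algorithm to write 1 = 21·s + 44·t; then s mod 44 is the inverse.
Euclidean algorithm:
  21 = 0·44 + 21
  44 = 2·21 + 2
  21 = 10·2 + 1
  2 = 2·1 + 0
gcd(21,44) = 1
Back-substitution gives: 21·(21) + 44·(-10) = 1
So 21⁻¹ ≡ 21 ≡ 21 (mod 44)
Check: 21 × 21 = 441 ≡ 1 (mod 44) ✓

21⁻¹ ≡ 21 (mod 44)


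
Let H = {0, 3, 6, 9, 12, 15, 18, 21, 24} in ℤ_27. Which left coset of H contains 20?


20 + H = {20 + h (mod 27) : h ∈ H}
20+0=20, 20+3=23, 20+6=26, 20+9=2, 20+12=5, 20+15=8, 20+18=11, 20+21=14, 20+24=17
20 + H = {2, 5, 8, 11, 14, 17, 20, 23, 26} = 2 + H

20 + H = {2, 5, 8, 11, 14, 17, 20, 23, 26}


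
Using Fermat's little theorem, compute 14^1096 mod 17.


Fermat's little theorem: if p is prime and gcd(a,p)=1, then a^(p-1) ≡ 1 (mod p)
p = 17 is prime, gcd(14,17) = 1
Reduce exponent: 1096 mod 16 = 8
So 14^1096 ≡ 14^8 (mod 17)
14^8 mod 17 = 16

14^1096 ≡ 16 (mod 17)


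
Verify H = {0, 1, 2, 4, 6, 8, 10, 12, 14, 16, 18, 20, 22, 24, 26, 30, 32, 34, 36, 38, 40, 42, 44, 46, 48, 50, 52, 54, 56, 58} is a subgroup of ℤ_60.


Subgroup test for H = {0, 1, 2, 4, 6, 8, 10, 12, 14, 16, 18, 20, 22, 24, 26, 30, 32, 34, 36, 38, 40, 42, 44, 46, 48, 50, 52, 54, 56, 58} in (ℤ_60, +):
(1) 0 ∈ H? Yes
(2) Closure: for all a,b ∈ H, (a+b) mod 60 ∈ H? No  [counterexample: 1 + 2 = 3 ∉ H]
(3) Inverses: for all a ∈ H, -a mod 60 ∈ H? No

No, H is not a subgroup of ℤ_60


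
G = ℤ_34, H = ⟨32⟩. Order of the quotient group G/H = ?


|⟨32⟩| = n / gcd(32, 34) = 34 / 2 = 17
H is normal (ℤ_34 is abelian).
|G/H| = |G| / |H| = 34 / 17 = 2

|G/H| = 2


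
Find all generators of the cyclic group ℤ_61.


g generates ℤ_n iff gcd(g,n) = 1
Prime factors of 61: 61
Generators are g ∈ {1,...,60} not divisible by any of these primes.
Generators: {1, 2, 3, 4, 5, 6, 7, 8, 9, 10, 11, 12, 13, 14, 15, 16, 17, 18, 19, 20, 21, 22, 23, 24, 25, 26, 27, 28, 29, 30, 31, 32, 33, 34, 35, 36, 37, 38, 39, 40, 41, 42, 43, 44, 45, 46, 47, 48, 49, 50, 51, 52, 53, 54, 55, 56, 57, 58, 59, 60}
Number of generators = φ(61) = 60

Generators of ℤ_61 = {1, 2, 3, 4, 5, 6, 7, 8, 9, 10, 11, 12, 13, 14, 15, 16, 17, 18, 19, 20, 21, 22, 23, 24, 25, 26, 27, 28, 29, 30, 31, 32, 33, 34, 35, 36, 37, 38, 39, 40, 41, 42, 43, 44, 45, 46, 47, 48, 49, 50, 51, 52, 53, 54, 55, 56, 57, 58, 59, 60}


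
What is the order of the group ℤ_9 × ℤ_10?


|A × B| = |A| · |B|
|ℤ_9 × ℤ_10| = 9 × 10 = 90

|ℤ_9 × ℤ_10| = 90


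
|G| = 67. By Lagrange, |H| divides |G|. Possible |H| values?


Lagrange's theorem: |H| divides |G|
|G| = 67
Divisors of 67: 1, 67

Possible subgroup orders: {1, 67}


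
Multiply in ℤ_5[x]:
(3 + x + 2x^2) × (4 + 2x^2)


Expand and collect like terms; reduce coefficients mod 5:
x^0: 3·4 = 12 ≡ 2 (mod 5)
x^1: 3·0 + 1·4 = 4 ≡ 4 (mod 5)
x^2: 3·2 + 1·0 + 2·4 = 14 ≡ 4 (mod 5)
x^3: 1·2 + 2·0 = 2 ≡ 2 (mod 5)
x^4: 2·2 = 4 ≡ 4 (mod 5)
Result: 2 + 4x + 4x^2 + 2x^3 + 4x^4

f · g = 2 + 4x + 4x^2 + 2x^3 + 4x^4


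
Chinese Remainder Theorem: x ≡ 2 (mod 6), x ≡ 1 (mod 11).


m₁ = 6, m₂ = 11, gcd = 1, so CRT applies. M = m₁·m₂ = 66
Let M₁ = M/m₁ = 11, M₂ = M/m₂ = 6
Find y₁ ≡ M₁⁻¹ (mod m₁): 11⁻¹ ≡ 5 (mod 6)
Find y₂ ≡ M₂⁻¹ (mod m₂): 6⁻¹ ≡ 2 (mod 11)
x = a₁·M₁·y₁ + a₂·M₂·y₂ = 2·11·5 + 1·6·2 = 122
Reduce mod 66: x ≡ 56
Check: 56 mod 6 = 2 ✓, 56 mod 11 = 1 ✓

x ≡ 56 (mod 66)


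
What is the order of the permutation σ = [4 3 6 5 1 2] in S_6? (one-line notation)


Cycle decomposition: (1 4 5) (2 3 6)
Cycle lengths: 3, 3
Order = lcm(3, 3) = 3

ord(σ) = 3


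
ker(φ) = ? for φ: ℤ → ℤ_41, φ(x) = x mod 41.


Kernel = preimage of identity
ker(φ) = {x ∈ ℤ : x ≡ 0 (mod 41)} = 41ℤ = {0, ±41, ±82, ...}

ker(φ) = 41ℤ


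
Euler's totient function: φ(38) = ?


Factor n: 38 = 2 × 19
φ(n) = n · ∏(1 - 1/p) over distinct primes p | n
φ(38) = 38 · (1 - 1/2) · (1 - 1/19) = 18

φ(38) = 18


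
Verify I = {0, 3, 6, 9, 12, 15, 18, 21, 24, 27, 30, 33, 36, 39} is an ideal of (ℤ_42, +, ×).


Check ideal conditions for I = {0, 3, 6, 9, 12, 15, 18, 21, 24, 27, 30, 33, 36, 39} in ℤ_42:
(1) I is an additive subgroup? Yes
(2) For r ∈ ℤ_42 and a ∈ I: r·a ∈ I? Yes

Yes, I is an ideal of ℤ_42


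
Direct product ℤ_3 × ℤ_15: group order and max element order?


|ℤ_3 × ℤ_15| = 3 × 15 = 45
Max element order = lcm(3,15) = 15
Cyclic? No (gcd=3)

|ℤ_3×ℤ_15| = 45, max element order = 15


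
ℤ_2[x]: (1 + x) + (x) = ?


Add coefficients mod 2:
x^0: 1 + 0 = 1 (mod 2)
x^1: 1 + 1 = 0 (mod 2)
Result: 1

f + g = 1


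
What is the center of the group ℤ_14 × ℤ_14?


Z(G) = {g ∈ G | gx = xg for all x ∈ G}
Direct product of abelian groups is abelian, so Z(G) = G

Z(ℤ_14 × ℤ_14) = ℤ_14 × ℤ_14


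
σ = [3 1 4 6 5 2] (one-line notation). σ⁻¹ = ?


To find σ⁻¹, swap domain and range:
σ(1) = 3 → σ⁻¹(3) = 1
σ(2) = 1 → σ⁻¹(1) = 2
σ(3) = 4 → σ⁻¹(4) = 3
σ(4) = 6 → σ⁻¹(6) = 4
σ(5) = 5 → σ⁻¹(5) = 5
σ(6) = 2 → σ⁻¹(2) = 6

σ⁻¹ = [2 6 1 3 5 4]


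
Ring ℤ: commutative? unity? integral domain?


integers form a commutative ring with unity 1; no zero divisors
Commutative: Yes
Integral domain: Yes
Has unity: Yes

ℤ: Commutative=Yes, Unity=Yes


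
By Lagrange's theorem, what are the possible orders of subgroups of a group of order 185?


Lagrange's theorem: |H| divides |G|
|G| = 185
Divisors of 185: 1, 5, 37, 185

Possible subgroup orders: {1, 5, 37, 185}


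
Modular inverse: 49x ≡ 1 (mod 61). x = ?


Use the extended Euclidean algorithm to write 1 = 49·s + 61·t; then s mod 61 is the inverse.
Euclidean algorithm:
  49 = 0·61 + 49
  61 = 1·49 + 12
  49 = 4·12 + 1
  12 = 12·1 + 0
gcd(49,61) = 1
Back-substitution gives: 49·(5) + 61·(-4) = 1
So 49⁻¹ ≡ 5 ≡ 5 (mod 61)
Check: 49 × 5 = 245 ≡ 1 (mod 61) ✓

49⁻¹ ≡ 5 (mod 61)


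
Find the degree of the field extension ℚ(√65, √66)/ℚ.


[ℚ(√65,√66):ℚ] = [ℚ(√65,√66):ℚ(√65)]·[ℚ(√65):ℚ] = 2·2 = 4

[ℚ(√65, √66)/ℚ] = 4


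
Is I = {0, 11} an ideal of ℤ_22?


Check ideal conditions for I = {0, 11} in ℤ_22:
(1) I is an additive subgroup? Yes
(2) For r ∈ ℤ_22 and a ∈ I: r·a ∈ I? Yes

Yes, I is an ideal of ℤ_22


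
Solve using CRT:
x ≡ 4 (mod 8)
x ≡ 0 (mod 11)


m₁ = 8, m₂ = 11, gcd = 1, so CRT applies. M = m₁·m₂ = 88
Let M₁ = M/m₁ = 11, M₂ = M/m₂ = 8
Find y₁ ≡ M₁⁻¹ (mod m₁): 11⁻¹ ≡ 3 (mod 8)
Find y₂ ≡ M₂⁻¹ (mod m₂): 8⁻¹ ≡ 7 (mod 11)
x = a₁·M₁·y₁ + a₂·M₂·y₂ = 4·11·3 + 0·8·7 = 132
Reduce mod 88: x ≡ 44
Check: 44 mod 8 = 4 ✓, 44 mod 11 = 0 ✓

x ≡ 44 (mod 88)


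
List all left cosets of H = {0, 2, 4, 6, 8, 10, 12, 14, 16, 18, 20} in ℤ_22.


H = {0, 2, 4, 6, 8, 10, 12, 14, 16, 18, 20}, |H| = 11
Number of cosets = |G|/|H| = 22/11 = 2
0 + H = {0, 2, 4, 6, 8, 10, 12, 14, 16, 18, 20}
1 + H = {1, 3, 5, 7, 9, 11, 13, 15, 17, 19, 21}

Cosets: 0+H={0,2,4,6,8,10,12,14,16,18,20}; 1+H={1,3,5,7,9,11,13,15,17,19,21}


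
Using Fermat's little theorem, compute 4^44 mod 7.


Fermat's little theorem: if p is prime and gcd(a,p)=1, then a^(p-1) ≡ 1 (mod p)
p = 7 is prime, gcd(4,7) = 1
Reduce exponent: 44 mod 6 = 2
So 4^44 ≡ 4^2 (mod 7)
4^2 mod 7 = 2

4^44 ≡ 2 (mod 7)


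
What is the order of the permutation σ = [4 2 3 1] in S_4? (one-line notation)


Cycle decomposition: (1 4)
Cycle lengths: 2
Order = lcm(2) = 2

ord(σ) = 2


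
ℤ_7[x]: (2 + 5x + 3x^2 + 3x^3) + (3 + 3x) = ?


Add coefficients mod 7:
x^0: 2 + 3 = 5 (mod 7)
x^1: 5 + 3 = 1 (mod 7)
x^2: 3 + 0 = 3 (mod 7)
x^3: 3 + 0 = 3 (mod 7)
Result: 5 + x + 3x^2 + 3x^3

f + g = 5 + x + 3x^2 + 3x^3


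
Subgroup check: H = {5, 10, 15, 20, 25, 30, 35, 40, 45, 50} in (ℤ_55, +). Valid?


Subgroup test for H = {5, 10, 15, 20, 25, 30, 35, 40, 45, 50} in (ℤ_55, +):
(1) 0 ∈ H? No
(2) Closure: for all a,b ∈ H, (a+b) mod 55 ∈ H? No  [counterexample: 5 + 50 = 0 ∉ H]
(3) Inverses: for all a ∈ H, -a mod 55 ∈ H? Yes

No, H is not a subgroup of ℤ_55


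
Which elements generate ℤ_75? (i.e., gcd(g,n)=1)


g generates ℤ_n iff gcd(g,n) = 1
Prime factors of 75: 3, 5
Generators are g ∈ {1,...,74} not divisible by any of these primes.
Generators: {1, 2, 4, 7, 8, 11, 13, 14, 16, 17, 19, 22, 23, 26, 28, 29, 31, 32, 34, 37, 38, 41, 43, 44, 46, 47, 49, 52, 53, 56, 58, 59, 61, 62, 64, 67, 68, 71, 73, 74}
Number of generators = φ(75) = 40

Generators of ℤ_75 = {1, 2, 4, 7, 8, 11, 13, 14, 16, 17, 19, 22, 23, 26, 28, 29, 31, 32, 34, 37, 38, 41, 43, 44, 46, 47, 49, 52, 53, 56, 58, 59, 61, 62, 64, 67, 68, 71, 73, 74}


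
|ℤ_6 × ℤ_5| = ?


|A × B| = |A| · |B|
|ℤ_6 × ℤ_5| = 6 × 5 = 30

|ℤ_6 × ℤ_5| = 30


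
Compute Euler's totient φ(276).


Factor n: 276 = 2^2 × 3 × 23
φ(n) = n · ∏(1 - 1/p) over distinct primes p | n
φ(276) = 276 · (1 - 1/2) · (1 - 1/3) · (1 - 1/23) = 88

φ(276) = 88


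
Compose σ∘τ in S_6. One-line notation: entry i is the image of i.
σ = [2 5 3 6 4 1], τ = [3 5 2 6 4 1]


σ∘τ: apply τ first, then σ
1 →τ 3 →σ 3
2 →τ 5 →σ 4
3 →τ 2 →σ 5
4 →τ 6 →σ 1
5 →τ 4 →σ 6
6 →τ 1 →σ 2

σ∘τ = [3 4 5 1 6 2]


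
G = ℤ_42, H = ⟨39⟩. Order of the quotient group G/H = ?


|⟨39⟩| = n / gcd(39, 42) = 42 / 3 = 14
H is normal (ℤ_42 is abelian).
|G/H| = |G| / |H| = 42 / 14 = 3

|G/H| = 3


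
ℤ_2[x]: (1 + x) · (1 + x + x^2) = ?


Expand and collect like terms; reduce coefficients mod 2:
x^0: 1·1 = 1 ≡ 1 (mod 2)
x^1: 1·1 + 1·1 = 2 ≡ 0 (mod 2)
x^2: 1·1 + 1·1 = 2 ≡ 0 (mod 2)
x^3: 1·1 = 1 ≡ 1 (mod 2)
Result: 1 + x^3

f · g = 1 + x^3


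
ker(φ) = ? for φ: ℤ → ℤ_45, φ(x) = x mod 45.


Kernel = preimage of identity
ker(φ) = {x ∈ ℤ : x ≡ 0 (mod 45)} = 45ℤ = {0, ±45, ±90, ...}

ker(φ) = 45ℤ


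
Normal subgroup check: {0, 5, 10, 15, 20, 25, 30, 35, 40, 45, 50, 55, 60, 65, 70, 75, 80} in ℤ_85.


H = {0, 5, 10, 15, 20, 25, 30, 35, 40, 45, 50, 55, 60, 65, 70, 75, 80} in ℤ_85
ℤ_85 is abelian; every subgroup of an abelian group is normal

Yes, normal subgroup


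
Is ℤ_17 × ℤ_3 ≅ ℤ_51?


Comparing ℤ_17 × ℤ_3 and ℤ_51:
gcd(17,3) = 1, so ℤ_17 × ℤ_3 ≅ ℤ_51 (CRT)

Yes, ℤ_17 × ℤ_3 ≅ ℤ_51


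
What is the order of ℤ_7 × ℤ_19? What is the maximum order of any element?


|ℤ_7 × ℤ_19| = 7 × 19 = 133
Max element order = lcm(7,19) = 133
Cyclic? Yes (gcd=1)

|ℤ_7×ℤ_19| = 133, max element order = 133


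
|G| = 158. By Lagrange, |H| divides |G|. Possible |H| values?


Lagrange's theorem: |H| divides |G|
|G| = 158
Divisors of 158: 1, 2, 79, 158

Possible subgroup orders: {1, 2, 79, 158}


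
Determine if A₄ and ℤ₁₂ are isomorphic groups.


Comparing A₄ and ℤ₁₂:
A₄ is non-abelian, ℤ₁₂ is abelian

No, A₄ ≇ ℤ₁₂


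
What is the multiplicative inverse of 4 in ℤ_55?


Use the extended Euclidean algorithm to write 1 = 4·s + 55·t; then s mod 55 is the inverse.
Euclidean algorithm:
  4 = 0·55 + 4
  55 = 13·4 + 3
  4 = 1·3 + 1
  3 = 3·1 + 0
gcd(4,55) = 1
Back-substitution gives: 4·(14) + 55·(-1) = 1
So 4⁻¹ ≡ 14 ≡ 14 (mod 55)
Check: 4 × 14 = 56 ≡ 1 (mod 55) ✓

4⁻¹ ≡ 14 (mod 55)


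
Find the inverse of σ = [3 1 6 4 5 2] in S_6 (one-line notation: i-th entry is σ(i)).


To find σ⁻¹, swap domain and range:
σ(1) = 3 → σ⁻¹(3) = 1
σ(2) = 1 → σ⁻¹(1) = 2
σ(3) = 6 → σ⁻¹(6) = 3
σ(4) = 4 → σ⁻¹(4) = 4
σ(5) = 5 → σ⁻¹(5) = 5
σ(6) = 2 → σ⁻¹(2) = 6

σ⁻¹ = [2 6 1 4 5 3]


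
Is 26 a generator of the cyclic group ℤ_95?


g generates ℤ_n iff gcd(g, n) = 1
gcd(26, 95) = 1
Since gcd = 1, 26 is a generator.

Yes, 26 generates ℤ_95


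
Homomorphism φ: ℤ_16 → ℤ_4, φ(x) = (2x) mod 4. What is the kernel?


Kernel = preimage of identity
ker(φ) = {x ∈ ℤ_16 : 2x ≡ 0 (mod 4)}. Since 4 | 16, φ is well-defined. The kernel is the cyclic subgroup ⟨2⟩ of ℤ_16 (order 8), i.e. {0, 2, 4, 6, 8, 10, 12, 14}

ker(φ) = {0, 2, 4, 6, 8, 10, 12, 14}
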